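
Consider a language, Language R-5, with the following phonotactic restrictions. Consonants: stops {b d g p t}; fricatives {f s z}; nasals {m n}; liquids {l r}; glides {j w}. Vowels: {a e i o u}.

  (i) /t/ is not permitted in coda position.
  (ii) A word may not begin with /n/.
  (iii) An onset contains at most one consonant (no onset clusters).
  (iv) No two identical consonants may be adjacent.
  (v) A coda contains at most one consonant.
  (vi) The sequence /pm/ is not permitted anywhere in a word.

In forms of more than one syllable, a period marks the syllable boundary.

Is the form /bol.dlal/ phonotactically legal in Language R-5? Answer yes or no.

no

/bol.dlal/ — violates constraint (iii): syllable 2 onset /dl/ has 2 consonants (> 1) → phonotactically illegal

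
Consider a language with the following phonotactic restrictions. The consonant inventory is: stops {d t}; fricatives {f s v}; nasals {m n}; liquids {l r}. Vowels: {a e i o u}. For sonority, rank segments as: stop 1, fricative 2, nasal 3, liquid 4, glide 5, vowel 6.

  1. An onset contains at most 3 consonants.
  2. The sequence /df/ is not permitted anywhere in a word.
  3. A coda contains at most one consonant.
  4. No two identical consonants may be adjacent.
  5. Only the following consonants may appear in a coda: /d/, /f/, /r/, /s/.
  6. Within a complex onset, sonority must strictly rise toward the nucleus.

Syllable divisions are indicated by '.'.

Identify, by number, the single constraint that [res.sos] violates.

[res.sos]: adjacent identical consonants /ss/.
This is a violation of constraint 4: "No two identical consonants may be adjacent."
The remaining constraints (1, 2, 3, 5, 6) are satisfied.

4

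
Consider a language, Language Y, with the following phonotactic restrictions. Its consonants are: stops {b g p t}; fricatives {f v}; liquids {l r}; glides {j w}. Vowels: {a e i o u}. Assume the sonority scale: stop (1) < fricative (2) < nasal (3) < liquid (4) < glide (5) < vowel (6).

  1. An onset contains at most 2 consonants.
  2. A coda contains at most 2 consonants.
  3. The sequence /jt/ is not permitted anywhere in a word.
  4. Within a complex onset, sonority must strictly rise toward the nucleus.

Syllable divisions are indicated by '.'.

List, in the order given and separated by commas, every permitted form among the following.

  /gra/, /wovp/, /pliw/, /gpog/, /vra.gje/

/gra/, /wovp/, /pliw/, /vra.gje/

/gra/ — σ1 onset /gr/ (1→4 rises), coda /∅/ ok → permitted
/wovp/ — σ1 onset /w/, coda /vp/ (2C) ok → permitted
/pliw/ — σ1 onset /pl/ (1→4 rises), coda /w/ ok → permitted
/gpog/ — violates constraint 4: syllable 1 onset /gp/: /g/ (stop, 1) → /p/ (stop, 1) does not rise → not permitted
/vra.gje/ — σ1 onset /vr/ (2→4 rises), coda /∅/ ok; σ2 onset /gj/ (1→5 rises), coda /∅/ ok → permitted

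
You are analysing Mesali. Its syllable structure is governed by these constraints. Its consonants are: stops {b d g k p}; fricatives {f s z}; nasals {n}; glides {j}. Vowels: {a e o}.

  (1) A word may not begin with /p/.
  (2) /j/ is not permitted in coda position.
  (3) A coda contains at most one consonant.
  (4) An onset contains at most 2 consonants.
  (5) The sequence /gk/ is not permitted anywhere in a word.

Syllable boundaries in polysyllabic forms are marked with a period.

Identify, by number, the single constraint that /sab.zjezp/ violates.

3

/sab.zjezp/: syllable 2 coda /zp/ has 2 consonants (> 1).
This is a violation of constraint 3: "A coda contains at most one consonant."
The remaining constraints (1, 2, 4, 5) are satisfied.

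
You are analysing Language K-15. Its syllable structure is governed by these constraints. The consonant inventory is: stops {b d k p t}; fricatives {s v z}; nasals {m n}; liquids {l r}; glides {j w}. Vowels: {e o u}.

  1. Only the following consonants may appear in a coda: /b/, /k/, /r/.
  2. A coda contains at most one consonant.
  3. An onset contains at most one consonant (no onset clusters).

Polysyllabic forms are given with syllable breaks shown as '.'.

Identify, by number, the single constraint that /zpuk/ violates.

3

/zpuk/: syllable 1 onset /zp/ has 2 consonants (> 1).
This is a violation of constraint 3: "An onset contains at most one consonant (no onset clusters)."
The remaining constraints (1, 2) are satisfied.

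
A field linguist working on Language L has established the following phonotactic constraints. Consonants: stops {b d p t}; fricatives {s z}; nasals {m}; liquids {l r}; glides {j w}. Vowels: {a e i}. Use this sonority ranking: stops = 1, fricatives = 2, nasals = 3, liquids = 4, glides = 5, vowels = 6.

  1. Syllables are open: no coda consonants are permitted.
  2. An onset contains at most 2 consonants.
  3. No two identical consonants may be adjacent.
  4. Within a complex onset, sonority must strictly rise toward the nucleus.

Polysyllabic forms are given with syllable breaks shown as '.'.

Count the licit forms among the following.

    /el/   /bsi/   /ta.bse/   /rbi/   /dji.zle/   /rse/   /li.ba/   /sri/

/el/ — violates constraint 1: syllable 1 coda /l/ has 1 consonant (> 0) → illicit
/bsi/ — σ1 onset /bs/ (1→2 rises), coda /∅/ ok → licit
/ta.bse/ — σ1 onset /t/, coda /∅/ ok; σ2 onset /bs/ (1→2 rises), coda /∅/ ok → licit
/rbi/ — violates constraint 4: syllable 1 onset /rb/: /r/ (liquid, 4) → /b/ (stop, 1) does not rise → illicit
/dji.zle/ — σ1 onset /dj/ (1→5 rises), coda /∅/ ok; σ2 onset /zl/ (2→4 rises), coda /∅/ ok → licit
/rse/ — violates constraint 4: syllable 1 onset /rs/: /r/ (liquid, 4) → /s/ (fricative, 2) does not rise → illicit
/li.ba/ — σ1 onset /l/, coda /∅/ ok; σ2 onset /b/, coda /∅/ ok → licit
/sri/ — σ1 onset /sr/ (2→4 rises), coda /∅/ ok → licit
Licit: /bsi/, /ta.bse/, /dji.zle/, /li.ba/, /sri/ → 5.

5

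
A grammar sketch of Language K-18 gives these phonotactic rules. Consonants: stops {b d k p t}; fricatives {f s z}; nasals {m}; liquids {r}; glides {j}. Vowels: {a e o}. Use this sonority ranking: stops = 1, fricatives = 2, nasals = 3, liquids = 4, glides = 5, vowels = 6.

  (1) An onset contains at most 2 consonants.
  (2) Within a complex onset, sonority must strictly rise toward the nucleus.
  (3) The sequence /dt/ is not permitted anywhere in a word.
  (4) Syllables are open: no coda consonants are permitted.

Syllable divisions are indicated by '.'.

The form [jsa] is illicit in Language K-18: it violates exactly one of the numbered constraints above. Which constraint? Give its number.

[jsa]: syllable 1 onset /js/: /j/ (glide, 5) → /s/ (fricative, 2) does not rise.
This is a violation of constraint 2: "Within a complex onset, sonority must strictly rise toward the nucleus."
The remaining constraints (1, 3, 4) are satisfied.

2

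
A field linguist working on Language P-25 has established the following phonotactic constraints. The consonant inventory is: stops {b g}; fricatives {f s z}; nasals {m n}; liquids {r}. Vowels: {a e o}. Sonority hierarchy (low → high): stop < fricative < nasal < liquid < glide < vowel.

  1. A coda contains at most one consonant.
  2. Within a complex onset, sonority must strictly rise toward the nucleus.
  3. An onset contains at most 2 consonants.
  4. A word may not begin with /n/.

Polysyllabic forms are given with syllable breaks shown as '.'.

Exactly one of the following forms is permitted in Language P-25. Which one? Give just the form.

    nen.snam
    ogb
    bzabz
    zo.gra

nen.snam — violates constraint 4: word begins with /n/ → not permitted
ogb — violates constraint 1: syllable 1 coda /gb/ has 2 consonants (> 1) → not permitted
bzabz — violates constraint 1: syllable 1 coda /bz/ has 2 consonants (> 1) → not permitted
zo.gra — σ1 onset /z/, coda /∅/ ok; σ2 onset /gr/ (1→4 rises), coda /∅/ ok → permitted

zo.gra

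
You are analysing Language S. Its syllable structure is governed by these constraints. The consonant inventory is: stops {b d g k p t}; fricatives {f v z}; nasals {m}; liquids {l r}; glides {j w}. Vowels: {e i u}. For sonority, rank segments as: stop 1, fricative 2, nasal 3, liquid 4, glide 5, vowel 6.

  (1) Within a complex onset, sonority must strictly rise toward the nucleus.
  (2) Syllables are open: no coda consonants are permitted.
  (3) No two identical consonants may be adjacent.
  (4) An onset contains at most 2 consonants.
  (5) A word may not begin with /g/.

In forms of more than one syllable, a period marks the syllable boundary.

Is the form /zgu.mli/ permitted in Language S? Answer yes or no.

/zgu.mli/ — violates constraint 1: syllable 1 onset /zg/: /z/ (fricative, 2) → /g/ (stop, 1) does not rise → not permitted

no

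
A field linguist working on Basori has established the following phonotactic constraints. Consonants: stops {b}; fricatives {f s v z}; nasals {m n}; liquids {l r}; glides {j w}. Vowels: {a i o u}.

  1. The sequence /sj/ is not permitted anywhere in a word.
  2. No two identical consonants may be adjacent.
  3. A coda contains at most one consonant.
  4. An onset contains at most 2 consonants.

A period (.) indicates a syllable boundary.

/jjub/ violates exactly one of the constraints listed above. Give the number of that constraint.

2

/jjub/: adjacent identical consonants /jj/.
This is a violation of constraint 2: "No two identical consonants may be adjacent."
The remaining constraints (1, 3, 4) are satisfied.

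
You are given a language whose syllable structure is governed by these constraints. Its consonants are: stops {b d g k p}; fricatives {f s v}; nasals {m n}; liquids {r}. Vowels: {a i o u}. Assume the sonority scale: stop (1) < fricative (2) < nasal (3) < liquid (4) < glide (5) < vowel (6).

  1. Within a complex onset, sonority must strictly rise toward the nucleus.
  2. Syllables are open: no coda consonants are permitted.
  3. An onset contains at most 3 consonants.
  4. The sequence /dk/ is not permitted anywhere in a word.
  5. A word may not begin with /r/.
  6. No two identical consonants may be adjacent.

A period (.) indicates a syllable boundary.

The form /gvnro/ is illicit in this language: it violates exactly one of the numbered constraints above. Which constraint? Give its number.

/gvnro/: syllable 1 onset /gvnr/ has 4 consonants (> 3).
This is a violation of constraint 3: "An onset contains at most 3 consonants."
The remaining constraints (1, 2, 4, 5, 6) are satisfied.

3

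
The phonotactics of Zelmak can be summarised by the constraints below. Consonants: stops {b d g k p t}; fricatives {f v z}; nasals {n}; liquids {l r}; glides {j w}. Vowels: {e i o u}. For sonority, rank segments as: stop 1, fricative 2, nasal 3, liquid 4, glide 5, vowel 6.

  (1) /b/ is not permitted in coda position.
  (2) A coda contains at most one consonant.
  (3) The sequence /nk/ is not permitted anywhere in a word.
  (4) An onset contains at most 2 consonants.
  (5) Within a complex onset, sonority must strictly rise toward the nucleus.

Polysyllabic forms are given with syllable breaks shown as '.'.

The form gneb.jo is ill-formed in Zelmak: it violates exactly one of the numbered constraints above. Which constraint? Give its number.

gneb.jo: syllable 1 coda contains /b/.
This is a violation of constraint 1: "/b/ is not permitted in coda position."
The remaining constraints (2, 3, 4, 5) are satisfied.

1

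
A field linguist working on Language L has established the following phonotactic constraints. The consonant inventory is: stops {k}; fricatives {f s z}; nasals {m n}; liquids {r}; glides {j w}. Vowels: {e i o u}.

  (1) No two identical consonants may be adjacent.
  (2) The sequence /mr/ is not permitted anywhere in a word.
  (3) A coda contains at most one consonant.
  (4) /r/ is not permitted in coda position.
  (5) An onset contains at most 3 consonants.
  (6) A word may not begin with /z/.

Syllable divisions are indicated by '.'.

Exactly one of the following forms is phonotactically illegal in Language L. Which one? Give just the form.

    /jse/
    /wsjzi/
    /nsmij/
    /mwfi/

/jse/ — σ1 onset /js/ (2C), coda /∅/ ok → phonotactically legal
/wsjzi/ — violates constraint 5: syllable 1 onset /wsjz/ has 4 consonants (> 3) → phonotactically illegal
/nsmij/ — σ1 onset /nsm/ (3C), coda /j/ ok → phonotactically legal
/mwfi/ — σ1 onset /mwf/ (3C), coda /∅/ ok → phonotactically legal

/wsjzi/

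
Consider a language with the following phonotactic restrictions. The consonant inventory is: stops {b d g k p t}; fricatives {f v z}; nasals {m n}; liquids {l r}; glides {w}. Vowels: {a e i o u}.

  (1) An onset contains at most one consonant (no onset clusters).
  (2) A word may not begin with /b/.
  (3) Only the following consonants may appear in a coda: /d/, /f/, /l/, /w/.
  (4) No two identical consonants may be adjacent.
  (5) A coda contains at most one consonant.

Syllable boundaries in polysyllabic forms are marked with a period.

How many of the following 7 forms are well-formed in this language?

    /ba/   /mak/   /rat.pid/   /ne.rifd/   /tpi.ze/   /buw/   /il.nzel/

0

/ba/ — violates constraint 2: word begins with /b/ → ill-formed
/mak/ — violates constraint 3: syllable 1 coda contains /k/, which is not a licensed coda consonant → ill-formed
/rat.pid/ — violates constraint 3: syllable 1 coda contains /t/, which is not a licensed coda consonant → ill-formed
/ne.rifd/ — violates constraint 5: syllable 2 coda /fd/ has 2 consonants (> 1) → ill-formed
/tpi.ze/ — violates constraint 1: syllable 1 onset /tp/ has 2 consonants (> 1) → ill-formed
/buw/ — violates constraint 2: word begins with /b/ → ill-formed
/il.nzel/ — violates constraint 1: syllable 2 onset /nz/ has 2 consonants (> 1) → ill-formed
No form is well-formed → 0.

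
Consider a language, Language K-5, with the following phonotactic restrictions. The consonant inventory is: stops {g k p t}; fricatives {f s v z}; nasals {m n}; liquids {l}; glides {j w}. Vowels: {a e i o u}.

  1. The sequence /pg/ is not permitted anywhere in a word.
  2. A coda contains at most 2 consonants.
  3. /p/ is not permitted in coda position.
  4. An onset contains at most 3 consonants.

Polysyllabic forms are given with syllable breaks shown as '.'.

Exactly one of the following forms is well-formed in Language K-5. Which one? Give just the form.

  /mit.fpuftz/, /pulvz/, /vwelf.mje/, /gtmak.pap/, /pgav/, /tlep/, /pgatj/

/mit.fpuftz/ — violates constraint 2: syllable 2 coda /ftz/ has 3 consonants (> 2) → ill-formed
/pulvz/ — violates constraint 2: syllable 1 coda /lvz/ has 3 consonants (> 2) → ill-formed
/vwelf.mje/ — σ1 onset /vw/ (2C), coda /lf/ (2C) ok; σ2 onset /mj/ (2C), coda /∅/ ok → well-formed
/gtmak.pap/ — violates constraint 3: syllable 2 coda contains /p/ → ill-formed
/pgav/ — violates constraint 1: contains banned sequence /pg/ → ill-formed
/tlep/ — violates constraint 3: syllable 1 coda contains /p/ → ill-formed
/pgatj/ — violates constraint 1: contains banned sequence /pg/ → ill-formed

/vwelf.mje/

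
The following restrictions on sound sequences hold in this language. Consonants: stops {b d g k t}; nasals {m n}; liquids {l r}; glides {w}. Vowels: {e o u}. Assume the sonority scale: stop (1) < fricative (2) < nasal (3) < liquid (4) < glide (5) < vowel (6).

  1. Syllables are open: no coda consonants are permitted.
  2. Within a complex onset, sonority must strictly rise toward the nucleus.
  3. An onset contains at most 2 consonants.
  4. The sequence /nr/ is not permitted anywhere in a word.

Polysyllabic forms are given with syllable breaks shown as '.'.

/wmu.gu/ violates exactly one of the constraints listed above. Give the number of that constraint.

/wmu.gu/: syllable 1 onset /wm/: /w/ (glide, 5) → /m/ (nasal, 3) does not rise.
This is a violation of constraint 2: "Within a complex onset, sonority must strictly rise toward the nucleus."
The remaining constraints (1, 3, 4) are satisfied.

2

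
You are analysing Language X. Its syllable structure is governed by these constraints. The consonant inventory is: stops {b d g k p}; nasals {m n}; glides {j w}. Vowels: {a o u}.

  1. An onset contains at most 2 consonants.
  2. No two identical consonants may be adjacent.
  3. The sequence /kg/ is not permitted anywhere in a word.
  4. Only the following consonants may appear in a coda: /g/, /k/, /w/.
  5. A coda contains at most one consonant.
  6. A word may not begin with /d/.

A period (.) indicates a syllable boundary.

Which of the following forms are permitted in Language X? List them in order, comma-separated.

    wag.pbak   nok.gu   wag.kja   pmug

wag.pbak, wag.kja, pmug

wag.pbak — σ1 onset /w/, coda /g/ ok; σ2 onset /pb/ (2C), coda /k/ ok → permitted
nok.gu — violates constraint 3: contains banned sequence /kg/ → not permitted
wag.kja — σ1 onset /w/, coda /g/ ok; σ2 onset /kj/ (2C), coda /∅/ ok → permitted
pmug — σ1 onset /pm/ (2C), coda /g/ ok → permitted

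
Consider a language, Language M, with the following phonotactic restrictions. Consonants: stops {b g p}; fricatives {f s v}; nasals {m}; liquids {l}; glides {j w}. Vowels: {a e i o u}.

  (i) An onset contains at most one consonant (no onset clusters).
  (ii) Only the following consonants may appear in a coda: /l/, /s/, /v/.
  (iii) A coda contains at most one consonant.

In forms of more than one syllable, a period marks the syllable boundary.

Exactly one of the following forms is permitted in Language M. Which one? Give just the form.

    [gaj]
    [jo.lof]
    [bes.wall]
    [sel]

[gaj] — violates constraint (ii): syllable 1 coda contains /j/, which is not a licensed coda consonant → not permitted
[jo.lof] — violates constraint (ii): syllable 2 coda contains /f/, which is not a licensed coda consonant → not permitted
[bes.wall] — violates constraint (iii): syllable 2 coda /ll/ has 2 consonants (> 1) → not permitted
[sel] — σ1 onset /s/, coda /l/ ok → permitted

[sel]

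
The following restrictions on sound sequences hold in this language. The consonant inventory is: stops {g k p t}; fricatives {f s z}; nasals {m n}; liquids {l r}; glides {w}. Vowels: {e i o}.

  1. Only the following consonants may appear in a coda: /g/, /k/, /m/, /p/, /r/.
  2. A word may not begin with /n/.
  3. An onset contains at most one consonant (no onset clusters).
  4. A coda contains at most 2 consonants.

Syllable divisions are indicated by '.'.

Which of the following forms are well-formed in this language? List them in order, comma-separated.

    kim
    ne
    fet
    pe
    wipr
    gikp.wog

kim, pe, wipr, gikp.wog

kim — σ1 onset /k/, coda /m/ ok → well-formed
ne — violates constraint 2: word begins with /n/ → ill-formed
fet — violates constraint 1: syllable 1 coda contains /t/, which is not a licensed coda consonant → ill-formed
pe — σ1 onset /p/, coda /∅/ ok → well-formed
wipr — σ1 onset /w/, coda /pr/ (2C) ok → well-formed
gikp.wog — σ1 onset /g/, coda /kp/ (2C) ok; σ2 onset /w/, coda /g/ ok → well-formed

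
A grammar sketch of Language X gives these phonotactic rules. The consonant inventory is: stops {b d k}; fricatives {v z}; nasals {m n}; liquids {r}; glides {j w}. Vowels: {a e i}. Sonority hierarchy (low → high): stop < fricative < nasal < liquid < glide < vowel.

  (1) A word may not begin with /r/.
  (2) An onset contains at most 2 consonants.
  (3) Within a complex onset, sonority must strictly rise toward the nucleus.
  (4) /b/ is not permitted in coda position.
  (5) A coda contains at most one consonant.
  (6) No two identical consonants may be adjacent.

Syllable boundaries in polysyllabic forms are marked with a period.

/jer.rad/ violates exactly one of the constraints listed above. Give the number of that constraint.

6

/jer.rad/: adjacent identical consonants /rr/.
This is a violation of constraint 6: "No two identical consonants may be adjacent."
The remaining constraints (1, 2, 3, 4, 5) are satisfied.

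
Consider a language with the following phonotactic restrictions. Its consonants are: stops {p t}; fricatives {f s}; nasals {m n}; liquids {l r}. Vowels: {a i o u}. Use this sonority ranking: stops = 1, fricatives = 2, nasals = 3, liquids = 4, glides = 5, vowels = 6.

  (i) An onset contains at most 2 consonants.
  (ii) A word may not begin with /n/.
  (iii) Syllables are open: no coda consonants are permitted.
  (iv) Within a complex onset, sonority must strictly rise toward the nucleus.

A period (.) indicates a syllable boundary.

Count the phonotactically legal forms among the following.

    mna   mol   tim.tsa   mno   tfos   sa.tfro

mna — violates constraint (iv): syllable 1 onset /mn/: /m/ (nasal, 3) → /n/ (nasal, 3) does not rise → phonotactically illegal
mol — violates constraint (iii): syllable 1 coda /l/ has 1 consonant (> 0) → phonotactically illegal
tim.tsa — violates constraint (iii): syllable 1 coda /m/ has 1 consonant (> 0) → phonotactically illegal
mno — violates constraint (iv): syllable 1 onset /mn/: /m/ (nasal, 3) → /n/ (nasal, 3) does not rise → phonotactically illegal
tfos — violates constraint (iii): syllable 1 coda /s/ has 1 consonant (> 0) → phonotactically illegal
sa.tfro — violates constraint (i): syllable 2 onset /tfr/ has 3 consonants (> 2) → phonotactically illegal
No form is phonotactically legal → 0.

0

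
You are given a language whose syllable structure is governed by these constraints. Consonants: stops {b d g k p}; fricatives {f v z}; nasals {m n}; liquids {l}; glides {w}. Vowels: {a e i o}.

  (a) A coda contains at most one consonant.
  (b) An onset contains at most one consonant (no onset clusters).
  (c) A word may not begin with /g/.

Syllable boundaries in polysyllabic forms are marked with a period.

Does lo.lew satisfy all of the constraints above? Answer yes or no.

yes

lo.lew — σ1 onset /l/, coda /∅/ ok; σ2 onset /l/, coda /w/ ok → phonotactically legal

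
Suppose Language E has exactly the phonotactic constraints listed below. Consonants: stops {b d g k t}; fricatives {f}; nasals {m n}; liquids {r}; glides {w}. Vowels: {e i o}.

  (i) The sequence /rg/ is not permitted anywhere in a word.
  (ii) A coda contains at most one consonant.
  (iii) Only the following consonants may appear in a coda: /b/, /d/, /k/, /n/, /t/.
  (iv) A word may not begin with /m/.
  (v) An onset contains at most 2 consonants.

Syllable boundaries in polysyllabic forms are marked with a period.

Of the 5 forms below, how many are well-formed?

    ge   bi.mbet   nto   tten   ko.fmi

ge — σ1 onset /g/, coda /∅/ ok → well-formed
bi.mbet — σ1 onset /b/, coda /∅/ ok; σ2 onset /mb/ (2C), coda /t/ ok → well-formed
nto — σ1 onset /nt/ (2C), coda /∅/ ok → well-formed
tten — σ1 onset /tt/ (2C), coda /n/ ok → well-formed
ko.fmi — σ1 onset /k/, coda /∅/ ok; σ2 onset /fm/ (2C), coda /∅/ ok → well-formed
Well-formed: ge, bi.mbet, nto, tten, ko.fmi → 5.

5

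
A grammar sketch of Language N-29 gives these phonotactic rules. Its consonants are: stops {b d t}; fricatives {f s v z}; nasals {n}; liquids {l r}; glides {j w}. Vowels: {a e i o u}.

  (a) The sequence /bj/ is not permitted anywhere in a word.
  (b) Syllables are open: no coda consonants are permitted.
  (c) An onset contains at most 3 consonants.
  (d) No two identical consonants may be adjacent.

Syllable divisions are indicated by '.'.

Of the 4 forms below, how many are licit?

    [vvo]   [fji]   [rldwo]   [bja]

1

[vvo] — violates constraint (d): adjacent identical consonants /vv/ → illicit
[fji] — σ1 onset /fj/ (2C), coda /∅/ ok → licit
[rldwo] — violates constraint (c): syllable 1 onset /rldw/ has 4 consonants (> 3) → illicit
[bja] — violates constraint (a): contains banned sequence /bj/ → illicit
Licit: [fji] → 1.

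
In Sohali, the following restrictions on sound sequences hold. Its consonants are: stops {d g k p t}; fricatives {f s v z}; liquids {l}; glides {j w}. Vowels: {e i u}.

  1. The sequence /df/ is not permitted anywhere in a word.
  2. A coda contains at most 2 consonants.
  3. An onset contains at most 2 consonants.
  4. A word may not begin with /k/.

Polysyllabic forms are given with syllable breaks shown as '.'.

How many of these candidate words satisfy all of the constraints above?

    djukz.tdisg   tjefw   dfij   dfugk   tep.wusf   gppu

3

djukz.tdisg — σ1 onset /dj/ (2C), coda /kz/ (2C) ok; σ2 onset /td/ (2C), coda /sg/ (2C) ok → licit
tjefw — σ1 onset /tj/ (2C), coda /fw/ (2C) ok → licit
dfij — violates constraint 1: contains banned sequence /df/ → illicit
dfugk — violates constraint 1: contains banned sequence /df/ → illicit
tep.wusf — σ1 onset /t/, coda /p/ ok; σ2 onset /w/, coda /sf/ (2C) ok → licit
gppu — violates constraint 3: syllable 1 onset /gpp/ has 3 consonants (> 2) → illicit
Licit: djukz.tdisg, tjefw, tep.wusf → 3.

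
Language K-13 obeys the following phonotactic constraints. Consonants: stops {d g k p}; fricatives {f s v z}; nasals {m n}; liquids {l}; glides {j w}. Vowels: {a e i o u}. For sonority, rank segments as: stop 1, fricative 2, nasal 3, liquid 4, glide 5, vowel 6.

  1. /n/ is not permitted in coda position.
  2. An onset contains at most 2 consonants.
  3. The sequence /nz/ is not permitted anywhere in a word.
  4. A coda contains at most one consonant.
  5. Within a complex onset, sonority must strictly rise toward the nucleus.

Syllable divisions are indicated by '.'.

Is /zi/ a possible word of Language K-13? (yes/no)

yes

/zi/ — σ1 onset /z/, coda /∅/ ok → licit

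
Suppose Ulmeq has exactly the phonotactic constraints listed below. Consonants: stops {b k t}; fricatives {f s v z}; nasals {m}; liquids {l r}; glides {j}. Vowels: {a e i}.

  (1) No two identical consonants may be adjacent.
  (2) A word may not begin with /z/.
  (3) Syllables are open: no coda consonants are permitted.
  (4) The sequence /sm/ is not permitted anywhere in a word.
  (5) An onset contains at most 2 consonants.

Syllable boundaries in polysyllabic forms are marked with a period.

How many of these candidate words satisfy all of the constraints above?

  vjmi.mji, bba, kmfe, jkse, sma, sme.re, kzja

vjmi.mji — violates constraint 5: syllable 1 onset /vjm/ has 3 consonants (> 2) → phonotactically illegal
bba — violates constraint 1: adjacent identical consonants /bb/ → phonotactically illegal
kmfe — violates constraint 5: syllable 1 onset /kmf/ has 3 consonants (> 2) → phonotactically illegal
jkse — violates constraint 5: syllable 1 onset /jks/ has 3 consonants (> 2) → phonotactically illegal
sma — violates constraint 4: contains banned sequence /sm/ → phonotactically illegal
sme.re — violates constraint 4: contains banned sequence /sm/ → phonotactically illegal
kzja — violates constraint 5: syllable 1 onset /kzj/ has 3 consonants (> 2) → phonotactically illegal
No form is phonotactically legal → 0.

0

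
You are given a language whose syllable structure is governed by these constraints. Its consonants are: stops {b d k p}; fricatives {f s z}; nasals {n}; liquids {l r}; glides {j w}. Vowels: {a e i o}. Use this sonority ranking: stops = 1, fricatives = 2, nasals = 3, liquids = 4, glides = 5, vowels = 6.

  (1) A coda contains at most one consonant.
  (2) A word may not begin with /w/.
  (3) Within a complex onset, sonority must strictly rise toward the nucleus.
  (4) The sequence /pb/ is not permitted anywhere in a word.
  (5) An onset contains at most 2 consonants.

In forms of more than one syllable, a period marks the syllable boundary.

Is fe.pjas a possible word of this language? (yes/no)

fe.pjas — σ1 onset /f/, coda /∅/ ok; σ2 onset /pj/ (1→5 rises), coda /s/ ok → phonotactically legal

yes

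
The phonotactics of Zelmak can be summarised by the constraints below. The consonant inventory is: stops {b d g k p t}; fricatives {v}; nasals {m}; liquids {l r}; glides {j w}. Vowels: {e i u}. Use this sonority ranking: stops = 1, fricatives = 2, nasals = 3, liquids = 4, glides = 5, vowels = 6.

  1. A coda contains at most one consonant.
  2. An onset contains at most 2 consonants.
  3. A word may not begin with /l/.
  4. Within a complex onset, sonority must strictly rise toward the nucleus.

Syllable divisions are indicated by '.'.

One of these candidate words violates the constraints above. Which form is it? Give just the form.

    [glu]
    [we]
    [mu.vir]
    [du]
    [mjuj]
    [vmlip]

[vmlip]

[glu] — σ1 onset /gl/ (1→4 rises), coda /∅/ ok → licit
[we] — σ1 onset /w/, coda /∅/ ok → licit
[mu.vir] — σ1 onset /m/, coda /∅/ ok; σ2 onset /v/, coda /r/ ok → licit
[du] — σ1 onset /d/, coda /∅/ ok → licit
[mjuj] — σ1 onset /mj/ (3→5 rises), coda /j/ ok → licit
[vmlip] — violates constraint 2: syllable 1 onset /vml/ has 3 consonants (> 2) → illicit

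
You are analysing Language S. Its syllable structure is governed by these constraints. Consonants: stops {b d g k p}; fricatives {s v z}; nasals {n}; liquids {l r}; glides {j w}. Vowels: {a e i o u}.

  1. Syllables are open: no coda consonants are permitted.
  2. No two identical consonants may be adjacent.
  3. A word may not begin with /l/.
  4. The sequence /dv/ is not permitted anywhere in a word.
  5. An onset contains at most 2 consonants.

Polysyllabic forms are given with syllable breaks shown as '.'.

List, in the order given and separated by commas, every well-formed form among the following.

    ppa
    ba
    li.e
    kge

ba, kge

ppa — violates constraint 2: adjacent identical consonants /pp/ → ill-formed
ba — σ1 onset /b/, coda /∅/ ok → well-formed
li.e — violates constraint 3: word begins with /l/ → ill-formed
kge — σ1 onset /kg/ (2C), coda /∅/ ok → well-formed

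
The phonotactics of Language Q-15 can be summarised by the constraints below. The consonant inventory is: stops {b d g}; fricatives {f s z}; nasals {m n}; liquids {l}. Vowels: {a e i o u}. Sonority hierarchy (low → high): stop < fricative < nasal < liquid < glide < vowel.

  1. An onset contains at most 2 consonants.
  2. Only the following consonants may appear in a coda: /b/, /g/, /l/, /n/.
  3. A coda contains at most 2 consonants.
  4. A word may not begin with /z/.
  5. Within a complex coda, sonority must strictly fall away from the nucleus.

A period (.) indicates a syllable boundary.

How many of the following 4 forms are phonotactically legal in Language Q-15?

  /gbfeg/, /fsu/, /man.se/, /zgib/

2

/gbfeg/ — violates constraint 1: syllable 1 onset /gbf/ has 3 consonants (> 2) → phonotactically illegal
/fsu/ — σ1 onset /fs/ (2C), coda /∅/ ok → phonotactically legal
/man.se/ — σ1 onset /m/, coda /n/ ok; σ2 onset /s/, coda /∅/ ok → phonotactically legal
/zgib/ — violates constraint 4: word begins with /z/ → phonotactically illegal
Phonotactically legal: /fsu/, /man.se/ → 2.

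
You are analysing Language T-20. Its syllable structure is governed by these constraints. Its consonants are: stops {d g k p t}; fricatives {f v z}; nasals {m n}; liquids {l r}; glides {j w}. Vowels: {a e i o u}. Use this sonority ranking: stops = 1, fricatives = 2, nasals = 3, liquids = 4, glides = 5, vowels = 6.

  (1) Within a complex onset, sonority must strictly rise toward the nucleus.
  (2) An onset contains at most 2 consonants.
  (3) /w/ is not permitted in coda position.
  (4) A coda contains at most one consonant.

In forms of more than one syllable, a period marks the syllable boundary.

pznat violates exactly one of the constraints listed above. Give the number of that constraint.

pznat: syllable 1 onset /pzn/ has 3 consonants (> 2).
This is a violation of constraint 2: "An onset contains at most 2 consonants."
The remaining constraints (1, 3, 4) are satisfied.

2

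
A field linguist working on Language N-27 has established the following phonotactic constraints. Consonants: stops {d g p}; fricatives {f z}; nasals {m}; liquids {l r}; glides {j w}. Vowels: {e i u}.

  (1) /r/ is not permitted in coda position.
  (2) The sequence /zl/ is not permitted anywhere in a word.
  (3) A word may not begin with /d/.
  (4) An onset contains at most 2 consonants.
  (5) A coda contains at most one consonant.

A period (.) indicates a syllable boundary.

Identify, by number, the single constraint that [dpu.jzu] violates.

3

[dpu.jzu]: word begins with /d/.
This is a violation of constraint 3: "A word may not begin with /d/."
The remaining constraints (1, 2, 4, 5) are satisfied.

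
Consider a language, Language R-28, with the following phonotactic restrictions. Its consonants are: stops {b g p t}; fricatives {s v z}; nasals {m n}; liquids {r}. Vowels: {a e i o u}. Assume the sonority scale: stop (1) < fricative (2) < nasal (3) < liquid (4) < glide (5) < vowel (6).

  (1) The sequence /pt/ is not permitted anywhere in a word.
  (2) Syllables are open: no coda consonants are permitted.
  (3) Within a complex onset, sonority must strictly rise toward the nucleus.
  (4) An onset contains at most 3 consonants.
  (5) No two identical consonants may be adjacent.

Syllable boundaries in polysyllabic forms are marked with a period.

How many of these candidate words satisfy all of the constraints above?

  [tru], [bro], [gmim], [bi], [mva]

3

[tru] — σ1 onset /tr/ (1→4 rises), coda /∅/ ok → phonotactically legal
[bro] — σ1 onset /br/ (1→4 rises), coda /∅/ ok → phonotactically legal
[gmim] — violates constraint 2: syllable 1 coda /m/ has 1 consonant (> 0) → phonotactically illegal
[bi] — σ1 onset /b/, coda /∅/ ok → phonotactically legal
[mva] — violates constraint 3: syllable 1 onset /mv/: /m/ (nasal, 3) → /v/ (fricative, 2) does not rise → phonotactically illegal
Phonotactically legal: [tru], [bro], [bi] → 3.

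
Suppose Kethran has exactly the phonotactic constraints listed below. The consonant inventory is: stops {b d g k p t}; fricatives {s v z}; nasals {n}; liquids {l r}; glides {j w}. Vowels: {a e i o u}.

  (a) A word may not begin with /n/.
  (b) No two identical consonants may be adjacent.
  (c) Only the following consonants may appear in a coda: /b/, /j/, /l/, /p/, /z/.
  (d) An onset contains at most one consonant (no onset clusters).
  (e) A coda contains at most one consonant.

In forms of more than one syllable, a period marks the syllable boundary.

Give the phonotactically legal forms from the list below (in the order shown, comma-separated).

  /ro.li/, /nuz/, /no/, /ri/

/ro.li/ — σ1 onset /r/, coda /∅/ ok; σ2 onset /l/, coda /∅/ ok → phonotactically legal
/nuz/ — violates constraint (a): word begins with /n/ → phonotactically illegal
/no/ — violates constraint (a): word begins with /n/ → phonotactically illegal
/ri/ — σ1 onset /r/, coda /∅/ ok → phonotactically legal

/ro.li/, /ri/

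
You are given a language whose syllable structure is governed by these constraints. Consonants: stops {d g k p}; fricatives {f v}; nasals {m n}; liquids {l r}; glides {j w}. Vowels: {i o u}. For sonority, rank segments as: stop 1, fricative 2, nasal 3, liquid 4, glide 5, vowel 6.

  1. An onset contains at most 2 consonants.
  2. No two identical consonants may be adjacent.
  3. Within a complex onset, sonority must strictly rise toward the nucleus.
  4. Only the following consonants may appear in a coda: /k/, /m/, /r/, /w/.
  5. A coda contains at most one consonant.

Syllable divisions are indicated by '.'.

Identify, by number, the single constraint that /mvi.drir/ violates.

/mvi.drir/: syllable 1 onset /mv/: /m/ (nasal, 3) → /v/ (fricative, 2) does not rise.
This is a violation of constraint 3: "Within a complex onset, sonority must strictly rise toward the nucleus."
The remaining constraints (1, 2, 4, 5) are satisfied.

3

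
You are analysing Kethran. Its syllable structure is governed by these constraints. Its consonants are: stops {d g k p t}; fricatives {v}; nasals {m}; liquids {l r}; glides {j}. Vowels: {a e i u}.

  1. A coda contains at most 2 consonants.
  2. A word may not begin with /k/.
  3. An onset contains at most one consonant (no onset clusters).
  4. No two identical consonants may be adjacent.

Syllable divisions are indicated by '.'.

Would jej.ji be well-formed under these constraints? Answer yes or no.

no

jej.ji — violates constraint 4: adjacent identical consonants /jj/ → ill-formed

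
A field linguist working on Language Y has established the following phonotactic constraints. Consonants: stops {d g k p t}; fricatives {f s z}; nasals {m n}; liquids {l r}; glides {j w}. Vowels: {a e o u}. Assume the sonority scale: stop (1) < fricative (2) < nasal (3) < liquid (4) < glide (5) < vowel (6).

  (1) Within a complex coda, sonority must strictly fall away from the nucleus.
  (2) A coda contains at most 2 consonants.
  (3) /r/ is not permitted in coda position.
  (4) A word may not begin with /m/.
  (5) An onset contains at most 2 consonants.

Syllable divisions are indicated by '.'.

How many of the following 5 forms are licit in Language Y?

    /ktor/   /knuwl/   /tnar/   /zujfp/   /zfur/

/ktor/ — violates constraint 3: syllable 1 coda contains /r/ → illicit
/knuwl/ — σ1 onset /kn/ (2C), coda /wl/ (5→4 falls) ok → licit
/tnar/ — violates constraint 3: syllable 1 coda contains /r/ → illicit
/zujfp/ — violates constraint 2: syllable 1 coda /jfp/ has 3 consonants (> 2) → illicit
/zfur/ — violates constraint 3: syllable 1 coda contains /r/ → illicit
Licit: /knuwl/ → 1.

1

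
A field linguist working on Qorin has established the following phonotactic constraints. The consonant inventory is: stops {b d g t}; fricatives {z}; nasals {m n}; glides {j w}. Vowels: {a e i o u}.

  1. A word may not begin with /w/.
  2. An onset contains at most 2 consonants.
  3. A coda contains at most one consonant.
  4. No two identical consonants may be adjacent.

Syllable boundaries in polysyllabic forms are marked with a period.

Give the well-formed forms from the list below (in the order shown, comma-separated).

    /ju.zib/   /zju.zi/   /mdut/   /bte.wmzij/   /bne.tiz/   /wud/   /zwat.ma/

/ju.zib/ — σ1 onset /j/, coda /∅/ ok; σ2 onset /z/, coda /b/ ok → well-formed
/zju.zi/ — σ1 onset /zj/ (2C), coda /∅/ ok; σ2 onset /z/, coda /∅/ ok → well-formed
/mdut/ — σ1 onset /md/ (2C), coda /t/ ok → well-formed
/bte.wmzij/ — violates constraint 2: syllable 2 onset /wmz/ has 3 consonants (> 2) → ill-formed
/bne.tiz/ — σ1 onset /bn/ (2C), coda /∅/ ok; σ2 onset /t/, coda /z/ ok → well-formed
/wud/ — violates constraint 1: word begins with /w/ → ill-formed
/zwat.ma/ — σ1 onset /zw/ (2C), coda /t/ ok; σ2 onset /m/, coda /∅/ ok → well-formed

/ju.zib/, /zju.zi/, /mdut/, /bne.tiz/, /zwat.ma/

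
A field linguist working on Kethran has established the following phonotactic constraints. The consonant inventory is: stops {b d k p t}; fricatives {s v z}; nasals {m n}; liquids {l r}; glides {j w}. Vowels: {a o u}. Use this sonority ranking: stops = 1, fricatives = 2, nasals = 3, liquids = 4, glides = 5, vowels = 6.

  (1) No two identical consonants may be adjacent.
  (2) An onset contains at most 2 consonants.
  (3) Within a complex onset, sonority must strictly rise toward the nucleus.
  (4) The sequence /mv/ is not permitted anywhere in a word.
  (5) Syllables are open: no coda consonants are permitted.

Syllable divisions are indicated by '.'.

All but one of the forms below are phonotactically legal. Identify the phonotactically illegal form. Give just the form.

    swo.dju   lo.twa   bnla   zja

swo.dju — σ1 onset /sw/ (2→5 rises), coda /∅/ ok; σ2 onset /dj/ (1→5 rises), coda /∅/ ok → phonotactically legal
lo.twa — σ1 onset /l/, coda /∅/ ok; σ2 onset /tw/ (1→5 rises), coda /∅/ ok → phonotactically legal
bnla — violates constraint 2: syllable 1 onset /bnl/ has 3 consonants (> 2) → phonotactically illegal
zja — σ1 onset /zj/ (2→5 rises), coda /∅/ ok → phonotactically legal

bnla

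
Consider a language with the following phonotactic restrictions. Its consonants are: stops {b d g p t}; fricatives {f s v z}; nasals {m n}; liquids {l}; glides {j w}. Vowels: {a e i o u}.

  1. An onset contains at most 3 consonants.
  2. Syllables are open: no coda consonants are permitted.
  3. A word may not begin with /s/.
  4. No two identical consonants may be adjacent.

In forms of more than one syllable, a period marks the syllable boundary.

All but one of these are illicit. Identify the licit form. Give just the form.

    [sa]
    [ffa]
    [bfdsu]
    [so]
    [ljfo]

[sa] — violates constraint 3: word begins with /s/ → illicit
[ffa] — violates constraint 4: adjacent identical consonants /ff/ → illicit
[bfdsu] — violates constraint 1: syllable 1 onset /bfds/ has 4 consonants (> 3) → illicit
[so] — violates constraint 3: word begins with /s/ → illicit
[ljfo] — σ1 onset /ljf/ (3C), coda /∅/ ok → licit

[ljfo]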